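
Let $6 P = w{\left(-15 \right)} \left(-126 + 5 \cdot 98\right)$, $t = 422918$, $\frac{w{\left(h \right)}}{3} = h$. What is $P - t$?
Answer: $-425648$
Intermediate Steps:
$w{\left(h \right)} = 3 h$
$P = -2730$ ($P = \frac{3 \left(-15\right) \left(-126 + 5 \cdot 98\right)}{6} = \frac{\left(-45\right) \left(-126 + 490\right)}{6} = \frac{\left(-45\right) 364}{6} = \frac{1}{6} \left(-16380\right) = -2730$)
$P - t = -2730 - 422918 = -425648$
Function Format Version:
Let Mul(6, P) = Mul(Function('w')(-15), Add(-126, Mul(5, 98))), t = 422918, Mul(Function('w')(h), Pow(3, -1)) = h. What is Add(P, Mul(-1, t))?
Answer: -425648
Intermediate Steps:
Function('w')(h) = Mul(3, h)
P = -2730 (P = Mul(Rational(1, 6), Mul(Mul(3, -15), Add(-126, Mul(5, 98)))) = Mul(Rational(1, 6), Mul(-45, Add(-126, 490))) = Mul(Rational(1, 6), Mul(-45, 364)) = Mul(Rational(1, 6), -16380) = -2730)
Add(P, Mul(-1, t)) = Add(-2730, Mul(-1, 422918)) = Add(-2730, -422918) = -425648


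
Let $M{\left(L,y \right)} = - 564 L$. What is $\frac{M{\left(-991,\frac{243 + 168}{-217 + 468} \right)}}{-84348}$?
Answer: $- \frac{46577}{7029} \approx -6.6264$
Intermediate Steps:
$\frac{M{\left(-991,\frac{243 + 168}{-217 + 468} \right)}}{-84348} = \frac{\left(-564\right) \left(-991\right)}{-84348} = 558924 \left(- \frac{1}{84348}\right) = - \frac{46577}{7029}$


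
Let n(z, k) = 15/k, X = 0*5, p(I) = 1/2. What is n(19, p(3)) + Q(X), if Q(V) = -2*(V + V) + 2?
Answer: 32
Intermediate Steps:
p(I) = 1/2
X = 0
Q(V) = 2 - 4*V (Q(V) = -4*V + 2 = 2 - 4*V)
n(19, p(3)) + Q(X) = 15/(1/2) + (2 - 4*0) = 15*2 + (2 + 0) = 30 + 2 = 32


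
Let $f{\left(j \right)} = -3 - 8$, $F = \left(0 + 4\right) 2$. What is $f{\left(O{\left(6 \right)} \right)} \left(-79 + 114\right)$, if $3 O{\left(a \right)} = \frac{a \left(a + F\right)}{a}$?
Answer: $-385$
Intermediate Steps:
$F = 8$ ($F = 4 \cdot 2 = 8$)
$O{\left(a \right)} = \frac{8}{3} + \frac{a}{3}$ ($O{\left(a \right)} = \frac{a \left(a + 8\right) \frac{1}{a}}{3} = \frac{a \left(8 + a\right) \frac{1}{a}}{3} = \frac{8 + a}{3} = \frac{8}{3} + \frac{a}{3}$)
$f{\left(j \right)} = -11$
$f{\left(O{\left(6 \right)} \right)} \left(-79 + 114\right) = - 11 \left(-79 + 114\right) = \left(-11\right) 35 = -385$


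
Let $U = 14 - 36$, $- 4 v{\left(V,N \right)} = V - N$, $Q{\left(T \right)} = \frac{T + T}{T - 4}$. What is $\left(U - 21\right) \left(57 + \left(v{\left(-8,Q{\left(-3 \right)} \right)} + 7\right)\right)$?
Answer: $- \frac{39861}{14} \approx -2847.2$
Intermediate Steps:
$Q{\left(T \right)} = \frac{2 T}{-4 + T}$
$v{\left(V,N \right)} = - \frac{V}{4} + \frac{N}{4}$ ($v{\left(V,N \right)} = - \frac{V - N}{4} = - \frac{V}{4} + \frac{N}{4}$)
$U = -22$ ($U = 14 - 36 = -22$)
$\left(U - 21\right) \left(57 + \left(v{\left(-8,Q{\left(-3 \right)} \right)} + 7\right)\right) = \left(-22 - 21\right) \left(57 + \left(\left(\left(- \frac{1}{4}\right) \left(-8\right) + \frac{2 \left(-3\right) \frac{1}{-4 - 3}}{4}\right) + 7\right)\right) = - 43 \left(57 + \left(\left(2 + \frac{2 \left(-3\right) \frac{1}{-7}}{4}\right) + 7\right)\right) = - 43 \left(57 + \left(\left(2 + \frac{2 \left(-3\right) \left(- \frac{1}{7}\right)}{4}\right) + 7\right)\right) = - 43 \left(57 + \left(\left(2 + \frac{1}{4} \cdot \frac{6}{7}\right) + 7\right)\right) = - 43 \left(57 + \left(\left(2 + \frac{3}{14}\right) + 7\right)\right) = - 43 \left(57 + \left(\frac{31}{14} + 7\right)\right) = - 43 \left(57 + \frac{129}{14}\right) = \left(-43\right) \frac{927}{14} = - \frac{39861}{14}$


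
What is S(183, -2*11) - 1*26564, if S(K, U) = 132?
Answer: -26432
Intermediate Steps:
S(183, -2*11) - 1*26564 = 132 - 1*26564 = 132 - 26564 = -26432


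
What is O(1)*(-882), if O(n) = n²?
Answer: -882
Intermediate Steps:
O(1)*(-882) = 1²*(-882) = 1*(-882) = -882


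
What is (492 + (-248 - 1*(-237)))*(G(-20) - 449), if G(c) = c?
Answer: -225589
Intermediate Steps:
(492 + (-248 - 1*(-237)))*(G(-20) - 449) = (492 + (-248 - 1*(-237)))*(-20 - 449) = (492 + (-248 + 237))*(-469) = (492 - 11)*(-469) = 481*(-469) = -225589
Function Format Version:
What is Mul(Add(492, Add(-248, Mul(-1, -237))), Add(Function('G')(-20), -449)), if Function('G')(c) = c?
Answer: -225589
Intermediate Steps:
Mul(Add(492, Add(-248, Mul(-1, -237))), Add(Function('G')(-20), -449)) = Mul(Add(492, Add(-248, Mul(-1, -237))), Add(-20, -449)) = Mul(Add(492, Add(-248, 237)), -469) = Mul(Add(492, -11), -469) = Mul(481, -469) = -225589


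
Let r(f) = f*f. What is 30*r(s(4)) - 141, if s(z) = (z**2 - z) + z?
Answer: 7539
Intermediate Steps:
s(z) = z**2
r(f) = f**2
30*r(s(4)) - 141 = 30*(4**2)**2 - 141 = 30*16**2 - 141 = 30*256 - 141 = 7680 - 141 = 7539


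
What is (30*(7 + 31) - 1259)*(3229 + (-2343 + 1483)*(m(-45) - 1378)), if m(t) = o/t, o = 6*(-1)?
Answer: -424185377/3 ≈ -1.4140e+8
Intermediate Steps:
o = -6
m(t) = -6/t
(30*(7 + 31) - 1259)*(3229 + (-2343 + 1483)*(m(-45) - 1378)) = (30*(7 + 31) - 1259)*(3229 + (-2343 + 1483)*(-6/(-45) - 1378)) = (30*38 - 1259)*(3229 - 860*(-6*(-1/45) - 1378)) = (1140 - 1259)*(3229 - 860*(2/15 - 1378)) = -119*(3229 - 860*(-20668/15)) = -119*(3229 + 3554896/3) = -119*3564583/3 = -424185377/3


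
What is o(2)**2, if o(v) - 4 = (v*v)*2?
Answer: 144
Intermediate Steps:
o(v) = 4 + 2*v**2 (o(v) = 4 + (v*v)*2 = 4 + v**2*2 = 4 + 2*v**2)
o(2)**2 = (4 + 2*2**2)**2 = (4 + 2*4)**2 = (4 + 8)**2 = 12**2 = 144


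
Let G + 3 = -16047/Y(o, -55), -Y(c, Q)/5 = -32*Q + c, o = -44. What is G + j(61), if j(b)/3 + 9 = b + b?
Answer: 966309/2860 ≈ 337.87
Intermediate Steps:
Y(c, Q) = -5*c + 160*Q (Y(c, Q) = -5*(-32*Q + c) = -5*(c - 32*Q) = -5*c + 160*Q)
j(b) = -27 + 6*b (j(b) = -27 + 3*(b + b) = -27 + 3*(2*b) = -27 + 6*b)
G = -3231/2860 (G = -3 - 16047/(-5*(-44) + 160*(-55)) = -3 - 16047/(220 - 8800) = -3 - 16047/(-8580) = -3 - 16047*(-1/8580) = -3 + 5349/2860 = -3231/2860 ≈ -1.1297)
G + j(61) = -3231/2860 + (-27 + 6*61) = -3231/2860 + (-27 + 366) = -3231/2860 + 339 = 966309/2860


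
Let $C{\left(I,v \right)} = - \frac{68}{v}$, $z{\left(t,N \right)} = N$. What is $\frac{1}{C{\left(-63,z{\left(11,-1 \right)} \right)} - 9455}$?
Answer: $- \frac{1}{9387} \approx -0.00010653$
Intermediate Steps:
$\frac{1}{C{\left(-63,z{\left(11,-1 \right)} \right)} - 9455} = \frac{1}{- \frac{68}{-1} - 9455} = \frac{1}{\left(-68\right) \left(-1\right) - 9455} = \frac{1}{68 - 9455} = \frac{1}{-9387} = - \frac{1}{9387}$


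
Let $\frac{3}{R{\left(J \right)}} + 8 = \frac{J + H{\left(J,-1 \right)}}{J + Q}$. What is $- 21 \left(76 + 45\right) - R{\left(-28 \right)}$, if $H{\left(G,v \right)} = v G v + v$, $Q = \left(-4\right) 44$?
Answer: $- \frac{444607}{175} \approx -2540.6$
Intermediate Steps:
$Q = -176$
$H{\left(G,v \right)} = v + G v^{2}$ ($H{\left(G,v \right)} = G v v + v = G v^{2} + v = v + G v^{2}$)
$R{\left(J \right)} = \frac{3}{-8 + \frac{-1 + 2 J}{-176 + J}}$ ($R{\left(J \right)} = \frac{3}{-8 + \frac{J - \left(1 + J \left(-1\right)\right)}{J - 176}} = \frac{3}{-8 + \frac{J - \left(1 - J\right)}{-176 + J}} = \frac{3}{-8 + \frac{J + \left(-1 + J\right)}{-176 + J}} = \frac{3}{-8 + \frac{-1 + 2 J}{-176 + J}}$)
$- 21 \left(76 + 45\right) - R{\left(-28 \right)} = - 21 \left(76 + 45\right) - \frac{176 - -28}{-469 + 2 \left(-28\right)} = \left(-21\right) 121 - \frac{176 + 28}{-469 - 56} = -2541 - \frac{1}{-525} \cdot 204 = -2541 - \left(- \frac{1}{525}\right) 204 = -2541 - - \frac{68}{175} = -2541 + \frac{68}{175} = - \frac{444607}{175}$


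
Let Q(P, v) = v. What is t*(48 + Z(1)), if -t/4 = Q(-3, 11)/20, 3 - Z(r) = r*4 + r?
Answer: -506/5 ≈ -101.20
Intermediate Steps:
Z(r) = 3 - 5*r (Z(r) = 3 - (r*4 + r) = 3 - (4*r + r) = 3 - 5*r)
t = -11/5 (t = -44/20 = -4*11/20 = -11/5 ≈ -2.2000)
t*(48 + Z(1)) = -11*(48 + (3 - 5*1))/5 = -11*(48 + (3 - 5))/5 = -11*(48 - 2)/5 = -11/5*46 = -506/5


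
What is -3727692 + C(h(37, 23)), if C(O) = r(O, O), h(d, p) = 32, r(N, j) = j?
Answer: -3727660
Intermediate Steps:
C(O) = O
-3727692 + C(h(37, 23)) = -3727692 + 32 = -3727660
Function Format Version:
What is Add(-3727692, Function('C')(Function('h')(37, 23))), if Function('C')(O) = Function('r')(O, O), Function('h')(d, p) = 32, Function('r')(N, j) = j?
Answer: -3727660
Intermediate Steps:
Function('C')(O) = O
Add(-3727692, Function('C')(Function('h')(37, 23))) = Add(-3727692, 32) = -3727660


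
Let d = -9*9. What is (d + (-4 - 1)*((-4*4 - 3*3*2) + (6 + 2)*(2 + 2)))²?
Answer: 5041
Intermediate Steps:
d = -81
(d + (-4 - 1)*((-4*4 - 3*3*2) + (6 + 2)*(2 + 2)))² = (-81 + (-4 - 1)*((-4*4 - 3*3*2) + (6 + 2)*(2 + 2)))² = (-81 - 5*((-16 - 9*2) + 8*4))² = (-81 - 5*((-16 - 18) + 32))² = (-81 - 5*(-34 + 32))² = (-81 - 5*(-2))² = (-81 + 10)² = (-71)² = 5041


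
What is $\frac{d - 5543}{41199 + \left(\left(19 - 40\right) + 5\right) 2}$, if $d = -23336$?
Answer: $- \frac{28879}{41167} \approx -0.70151$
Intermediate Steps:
$\frac{d - 5543}{41199 + \left(\left(19 - 40\right) + 5\right) 2} = \frac{-23336 - 5543}{41199 + \left(\left(19 - 40\right) + 5\right) 2} = - \frac{28879}{41199 + \left(\left(19 - 40\right) + 5\right) 2} = - \frac{28879}{41199 + \left(-21 + 5\right) 2} = - \frac{28879}{41199 - 32} = - \frac{28879}{41167}$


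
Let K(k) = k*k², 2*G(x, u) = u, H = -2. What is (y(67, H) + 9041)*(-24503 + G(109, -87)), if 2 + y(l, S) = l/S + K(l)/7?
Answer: -35720214079/28 ≈ -1.2757e+9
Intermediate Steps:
G(x, u) = u/2
K(k) = k³
y(l, S) = -2 + l³/7 + l/S (y(l, S) = -2 + (l/S + l³/7) = -2 + (l³/7 + l/S) = -2 + l³/7 + l/S)
(y(67, H) + 9041)*(-24503 + G(109, -87)) = ((-2 + (⅐)*67³ + 67/(-2)) + 9041)*(-24503 + (½)*(-87)) = ((-2 + (⅐)*300763 + 67*(-½)) + 9041)*(-24503 - 87/2) = ((-2 + 300763/7 - 67/2) + 9041)*(-49093/2) = (601029/14 + 9041)*(-49093/2) = (727603/14)*(-49093/2) = -35720214079/28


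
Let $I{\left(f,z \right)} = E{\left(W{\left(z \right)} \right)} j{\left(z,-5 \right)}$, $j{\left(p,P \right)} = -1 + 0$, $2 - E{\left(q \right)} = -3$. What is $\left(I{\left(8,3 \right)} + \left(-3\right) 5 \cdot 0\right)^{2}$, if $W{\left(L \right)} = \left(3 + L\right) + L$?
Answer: $25$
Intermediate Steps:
$W{\left(L \right)} = 3 + 2 L$
$E{\left(q \right)} = 5$ ($E{\left(q \right)} = 2 - -3 = 2 + 3 = 5$)
$j{\left(p,P \right)} = -1$
$I{\left(f,z \right)} = -5$ ($I{\left(f,z \right)} = 5 \left(-1\right) = -5$)
$\left(I{\left(8,3 \right)} + \left(-3\right) 5 \cdot 0\right)^{2} = \left(-5 + \left(-3\right) 5 \cdot 0\right)^{2} = \left(-5 - 0\right)^{2} = \left(-5 + 0\right)^{2} = \left(-5\right)^{2} = 25$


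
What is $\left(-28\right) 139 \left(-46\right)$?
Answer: $179032$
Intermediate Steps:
$\left(-28\right) 139 \left(-46\right) = \left(-3892\right) \left(-46\right) = 179032$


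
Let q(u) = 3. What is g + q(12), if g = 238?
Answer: 241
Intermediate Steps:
g + q(12) = 238 + 3 = 241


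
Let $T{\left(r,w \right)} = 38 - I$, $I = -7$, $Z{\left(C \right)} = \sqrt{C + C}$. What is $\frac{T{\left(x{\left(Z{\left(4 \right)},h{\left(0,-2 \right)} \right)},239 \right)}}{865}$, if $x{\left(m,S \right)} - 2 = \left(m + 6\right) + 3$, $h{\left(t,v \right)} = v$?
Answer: $\frac{9}{173} \approx 0.052023$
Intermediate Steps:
$Z{\left(C \right)} = \sqrt{2} \sqrt{C}$ ($Z{\left(C \right)} = \sqrt{2 C} = \sqrt{2} \sqrt{C}$)
$x{\left(m,S \right)} = 11 + m$ ($x{\left(m,S \right)} = 2 + \left(\left(m + 6\right) + 3\right) = 2 + \left(\left(6 + m\right) + 3\right) = 2 + \left(9 + m\right) = 11 + m$)
$T{\left(r,w \right)} = 45$ ($T{\left(r,w \right)} = 38 - -7 = 38 + 7 = 45$)
$\frac{T{\left(x{\left(Z{\left(4 \right)},h{\left(0,-2 \right)} \right)},239 \right)}}{865} = \frac{45}{865} = 45 \cdot \frac{1}{865} = \frac{9}{173}$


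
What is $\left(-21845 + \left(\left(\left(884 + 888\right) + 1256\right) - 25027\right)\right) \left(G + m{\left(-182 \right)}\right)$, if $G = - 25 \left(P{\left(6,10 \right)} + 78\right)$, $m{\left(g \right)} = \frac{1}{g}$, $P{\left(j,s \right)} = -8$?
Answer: $\frac{6982178922}{91} \approx 7.6727 \cdot 10^{7}$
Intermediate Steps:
$G = -1750$ ($G = - 25 \left(-8 + 78\right) = \left(-25\right) 70 = -1750$)
$\left(-21845 + \left(\left(\left(884 + 888\right) + 1256\right) - 25027\right)\right) \left(G + m{\left(-182 \right)}\right) = \left(-21845 + \left(\left(\left(884 + 888\right) + 1256\right) - 25027\right)\right) \left(-1750 + \frac{1}{-182}\right) = \left(-21845 + \left(\left(1772 + 1256\right) - 25027\right)\right) \left(-1750 - \frac{1}{182}\right) = \left(-21845 + \left(3028 - 25027\right)\right) \left(- \frac{318501}{182}\right) = \left(-21845 - 21999\right) \left(- \frac{318501}{182}\right) = \left(-43844\right) \left(- \frac{318501}{182}\right) = \frac{6982178922}{91}$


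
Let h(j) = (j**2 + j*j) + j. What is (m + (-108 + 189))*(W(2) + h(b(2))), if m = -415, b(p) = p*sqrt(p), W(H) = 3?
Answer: -6346 - 668*sqrt(2) ≈ -7290.7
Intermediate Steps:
b(p) = p**(3/2)
h(j) = j + 2*j**2 (h(j) = (j**2 + j**2) + j = 2*j**2 + j = j + 2*j**2)
(m + (-108 + 189))*(W(2) + h(b(2))) = (-415 + (-108 + 189))*(3 + 2**(3/2)*(1 + 2*2**(3/2))) = (-415 + 81)*(3 + (2*sqrt(2))*(1 + 2*(2*sqrt(2)))) = -334*(3 + (2*sqrt(2))*(1 + 4*sqrt(2))) = -334*(3 + 2*sqrt(2)*(1 + 4*sqrt(2))) = -1002 - 668*sqrt(2)*(1 + 4*sqrt(2))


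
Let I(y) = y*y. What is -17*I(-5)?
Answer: -425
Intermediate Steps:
I(y) = y²
-17*I(-5) = -17*(-5)² = -17*25 = -425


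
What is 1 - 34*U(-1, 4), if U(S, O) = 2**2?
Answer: -135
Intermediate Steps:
U(S, O) = 4
1 - 34*U(-1, 4) = 1 - 34*4 = 1 - 136 = -135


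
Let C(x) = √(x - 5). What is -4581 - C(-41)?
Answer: -4581 - I*√46 ≈ -4581.0 - 6.7823*I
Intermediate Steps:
C(x) = √(-5 + x)
-4581 - C(-41) = -4581 - √(-5 - 41) = -4581 - √(-46) = -4581 - I*√46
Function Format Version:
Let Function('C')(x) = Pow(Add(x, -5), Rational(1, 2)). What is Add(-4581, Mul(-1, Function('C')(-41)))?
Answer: Add(-4581, Mul(-1, I, Pow(46, Rational(1, 2)))) ≈ Add(-4581.0, Mul(-6.7823, I))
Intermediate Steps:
Function('C')(x) = Pow(Add(-5, x), Rational(1, 2))
Add(-4581, Mul(-1, Function('C')(-41))) = Add(-4581, Mul(-1, Pow(Add(-5, -41), Rational(1, 2)))) = Add(-4581, Mul(-1, Pow(-46, Rational(1, 2)))) = Add(-4581, Mul(-1, Mul(I, Pow(46, Rational(1, 2))))) = Add(-4581, Mul(-1, I, Pow(46, Rational(1, 2))))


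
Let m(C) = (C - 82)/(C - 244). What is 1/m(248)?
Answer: 2/83 ≈ 0.024096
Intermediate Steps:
m(C) = (-82 + C)/(-244 + C)
1/m(248) = 1/((-82 + 248)/(-244 + 248)) = 1/(166/4) = 1/((¼)*166) = 1/(83/2) = 2/83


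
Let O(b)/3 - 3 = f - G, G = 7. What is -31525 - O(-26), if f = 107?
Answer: -31834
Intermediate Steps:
O(b) = 309 (O(b) = 9 + 3*(107 - 1*7) = 9 + 3*(107 - 7) = 9 + 3*100 = 9 + 300 = 309)
-31525 - O(-26) = -31525 - 1*309 = -31525 - 309 = -31834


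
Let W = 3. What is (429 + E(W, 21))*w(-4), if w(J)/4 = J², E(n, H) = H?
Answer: 28800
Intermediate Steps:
w(J) = 4*J²
(429 + E(W, 21))*w(-4) = (429 + 21)*(4*(-4)²) = 450*(4*16) = 450*64 = 28800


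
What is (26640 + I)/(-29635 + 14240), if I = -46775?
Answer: 4027/3079 ≈ 1.3079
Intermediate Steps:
(26640 + I)/(-29635 + 14240) = (26640 - 46775)/(-29635 + 14240) = -20135/(-15395) = -20135*(-1/15395) = 4027/3079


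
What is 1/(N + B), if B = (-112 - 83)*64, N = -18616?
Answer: -1/31096 ≈ -3.2158e-5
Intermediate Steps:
B = -12480 (B = -195*64 = -12480)
1/(N + B) = 1/(-18616 - 12480) = 1/(-31096) = -1/31096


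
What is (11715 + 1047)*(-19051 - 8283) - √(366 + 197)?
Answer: -348836508 - √563 ≈ -3.4884e+8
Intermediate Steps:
(11715 + 1047)*(-19051 - 8283) - √(366 + 197) = 12762*(-27334) - √563 = -348836508 - √563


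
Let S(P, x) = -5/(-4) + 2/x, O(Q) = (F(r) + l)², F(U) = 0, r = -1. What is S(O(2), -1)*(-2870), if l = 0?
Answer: 4305/2 ≈ 2152.5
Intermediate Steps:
O(Q) = 0 (O(Q) = (0 + 0)² = 0² = 0)
S(P, x) = 5/4 + 2/x (S(P, x) = -5*(-¼) + 2/x = 5/4 + 2/x)
S(O(2), -1)*(-2870) = (5/4 + 2/(-1))*(-2870) = (5/4 + 2*(-1))*(-2870) = (5/4 - 2)*(-2870) = -¾*(-2870) = 4305/2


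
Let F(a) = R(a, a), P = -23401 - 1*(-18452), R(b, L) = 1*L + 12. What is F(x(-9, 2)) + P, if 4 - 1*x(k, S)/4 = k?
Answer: -4885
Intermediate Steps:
x(k, S) = 16 - 4*k
R(b, L) = 12 + L (R(b, L) = L + 12 = 12 + L)
P = -4949 (P = -23401 + 18452 = -4949)
F(a) = 12 + a
F(x(-9, 2)) + P = (12 + (16 - 4*(-9))) - 4949 = (12 + (16 + 36)) - 4949 = (12 + 52) - 4949 = 64 - 4949 = -4885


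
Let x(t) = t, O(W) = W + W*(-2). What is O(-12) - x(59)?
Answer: -47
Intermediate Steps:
O(W) = -W (O(W) = W - 2*W = -W)
O(-12) - x(59) = -1*(-12) - 1*59 = 12 - 59 = -47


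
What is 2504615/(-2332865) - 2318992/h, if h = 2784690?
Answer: -1238447161643/649630583685 ≈ -1.9064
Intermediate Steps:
2504615/(-2332865) - 2318992/h = 2504615/(-2332865) - 2318992/2784690 = 2504615*(-1/2332865) - 2318992*1/2784690 = -500923/466573 - 1159496/1392345 = -1238447161643/649630583685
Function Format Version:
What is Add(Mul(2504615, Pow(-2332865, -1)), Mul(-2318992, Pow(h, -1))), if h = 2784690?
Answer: Rational(-1238447161643, 649630583685) ≈ -1.9064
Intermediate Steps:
Add(Mul(2504615, Pow(-2332865, -1)), Mul(-2318992, Pow(h, -1))) = Add(Mul(2504615, Pow(-2332865, -1)), Mul(-2318992, Pow(2784690, -1))) = Add(Mul(2504615, Rational(-1, 2332865)), Mul(-2318992, Rational(1, 2784690))) = Add(Rational(-500923, 466573), Rational(-1159496, 1392345)) = Rational(-1238447161643, 649630583685)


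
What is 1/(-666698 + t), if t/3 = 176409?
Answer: -1/137471 ≈ -7.2743e-6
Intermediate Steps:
t = 529227 (t = 3*176409 = 529227)
1/(-666698 + t) = 1/(-666698 + 529227) = 1/(-137471) = -1/137471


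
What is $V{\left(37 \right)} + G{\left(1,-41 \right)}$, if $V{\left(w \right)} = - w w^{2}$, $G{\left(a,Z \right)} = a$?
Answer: $-50652$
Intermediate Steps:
$V{\left(w \right)} = - w^{3}$
$V{\left(37 \right)} + G{\left(1,-41 \right)} = - 37^{3} + 1 = \left(-1\right) 50653 + 1 = -50653 + 1 = -50652$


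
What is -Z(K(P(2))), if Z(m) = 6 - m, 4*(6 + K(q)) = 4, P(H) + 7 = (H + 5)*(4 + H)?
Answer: -11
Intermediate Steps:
P(H) = -7 + (4 + H)*(5 + H) (P(H) = -7 + (H + 5)*(4 + H) = -7 + (5 + H)*(4 + H) = -7 + (4 + H)*(5 + H))
K(q) = -5 (K(q) = -6 + (1/4)*4 = -6 + 1 = -5)
-Z(K(P(2))) = -(6 - 1*(-5)) = -(6 + 5) = -1*11 = -11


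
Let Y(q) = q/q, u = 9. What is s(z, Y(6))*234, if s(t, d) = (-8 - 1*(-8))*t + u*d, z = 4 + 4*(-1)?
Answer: 2106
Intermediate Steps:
z = 0 (z = 4 - 4 = 0)
Y(q) = 1
s(t, d) = 9*d (s(t, d) = (-8 - 1*(-8))*t + 9*d = (-8 + 8)*t + 9*d = 0*t + 9*d = 0 + 9*d = 9*d)
s(z, Y(6))*234 = (9*1)*234 = 9*234 = 2106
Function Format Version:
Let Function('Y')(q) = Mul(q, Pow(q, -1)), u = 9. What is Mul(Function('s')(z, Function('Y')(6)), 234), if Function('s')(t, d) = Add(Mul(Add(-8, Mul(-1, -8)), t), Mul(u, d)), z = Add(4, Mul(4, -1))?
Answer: 2106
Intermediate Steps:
z = 0 (z = Add(4, -4) = 0)
Function('Y')(q) = 1
Function('s')(t, d) = Mul(9, d) (Function('s')(t, d) = Add(Mul(Add(-8, Mul(-1, -8)), t), Mul(9, d)) = Add(Mul(Add(-8, 8), t), Mul(9, d)) = Add(Mul(0, t), Mul(9, d)) = Add(0, Mul(9, d)) = Mul(9, d))
Mul(Function('s')(z, Function('Y')(6)), 234) = Mul(Mul(9, 1), 234) = Mul(9, 234) = 2106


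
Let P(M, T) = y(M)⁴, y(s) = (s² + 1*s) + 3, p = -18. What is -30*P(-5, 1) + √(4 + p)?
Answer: -8395230 + I*√14 ≈ -8.3952e+6 + 3.7417*I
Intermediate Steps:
y(s) = 3 + s + s² (y(s) = (s² + s) + 3 = (s + s²) + 3 = 3 + s + s²)
P(M, T) = (3 + M + M²)⁴
-30*P(-5, 1) + √(4 + p) = -30*(3 - 5 + (-5)²)⁴ + √(4 - 18) = -30*(3 - 5 + 25)⁴ + √(-14) = -30*23⁴ + I*√14 = -30*279841 + I*√14 = -8395230 + I*√14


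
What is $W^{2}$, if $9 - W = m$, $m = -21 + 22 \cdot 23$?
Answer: $226576$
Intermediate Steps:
$m = 485$ ($m = -21 + 506 = 485$)
$W = -476$ ($W = 9 - 485 = -476$)
$W^{2} = \left(-476\right)^{2} = 226576$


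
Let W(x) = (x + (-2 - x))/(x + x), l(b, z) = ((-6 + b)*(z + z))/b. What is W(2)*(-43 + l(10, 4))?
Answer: 199/10 ≈ 19.900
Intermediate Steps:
l(b, z) = 2*z*(-6 + b)/b (l(b, z) = ((-6 + b)*(2*z))/b = (2*z*(-6 + b))/b = 2*z*(-6 + b)/b)
W(x) = -1/x (W(x) = -2*1/(2*x) = -1/x)
W(2)*(-43 + l(10, 4)) = (-1/2)*(-43 + 2*4*(-6 + 10)/10) = (-1*½)*(-43 + 2*4*(⅒)*4) = -(-43 + 16/5)/2 = -½*(-199/5) = 199/10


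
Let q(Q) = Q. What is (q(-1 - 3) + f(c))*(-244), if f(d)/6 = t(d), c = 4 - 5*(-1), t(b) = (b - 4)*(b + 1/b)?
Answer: -197152/3 ≈ -65717.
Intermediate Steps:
t(b) = (-4 + b)*(b + 1/b)
c = 9 (c = 4 + 5 = 9)
f(d) = 6 - 24*d - 24/d + 6*d² (f(d) = 6*(1 + d² - 4*d - 4/d) = 6 - 24*d - 24/d + 6*d²)
(q(-1 - 3) + f(c))*(-244) = ((-1 - 3) + (6 - 24*9 - 24/9 + 6*9²))*(-244) = (-4 + (6 - 216 - 24*⅑ + 6*81))*(-244) = (-4 + (6 - 216 - 8/3 + 486))*(-244) = (-4 + 820/3)*(-244) = (808/3)*(-244) = -197152/3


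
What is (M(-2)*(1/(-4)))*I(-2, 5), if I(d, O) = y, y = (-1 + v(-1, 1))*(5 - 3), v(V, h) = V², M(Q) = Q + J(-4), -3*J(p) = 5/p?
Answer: 0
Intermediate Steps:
J(p) = -5/(3*p)
M(Q) = 5/12 + Q (M(Q) = Q - 5/3/(-4) = Q - 5/3*(-¼) = Q + 5/12 = 5/12 + Q)
y = 0 (y = (-1 + (-1)²)*(5 - 3) = (-1 + 1)*2 = 0*2 = 0)
I(d, O) = 0
(M(-2)*(1/(-4)))*I(-2, 5) = ((5/12 - 2)*(1/(-4)))*0 = -19*(-1)/(12*4)*0 = -19/12*(-¼)*0 = (19/48)*0 = 0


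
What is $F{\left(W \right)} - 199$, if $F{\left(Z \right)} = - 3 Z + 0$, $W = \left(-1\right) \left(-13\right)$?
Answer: $-238$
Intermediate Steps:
$W = 13$
$F{\left(Z \right)} = - 3 Z$
$F{\left(W \right)} - 199 = \left(-3\right) 13 - 199 = -39 - 199 = -238$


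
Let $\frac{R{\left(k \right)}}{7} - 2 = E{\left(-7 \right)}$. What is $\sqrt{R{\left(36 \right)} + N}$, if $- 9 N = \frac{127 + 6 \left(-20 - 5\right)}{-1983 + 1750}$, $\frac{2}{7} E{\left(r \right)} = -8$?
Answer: $\frac{i \sqrt{88930741}}{699} \approx 13.491 i$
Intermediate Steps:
$E{\left(r \right)} = -28$ ($E{\left(r \right)} = \frac{7}{2} \left(-8\right) = -28$)
$R{\left(k \right)} = -182$ ($R{\left(k \right)} = 14 + 7 \left(-28\right) = 14 - 196 = -182$)
$N = - \frac{23}{2097}$ ($N = - \frac{\left(127 + 6 \left(-20 - 5\right)\right) \frac{1}{-1983 + 1750}}{9} = - \frac{\left(127 + 6 \left(-25\right)\right) \frac{1}{-233}}{9} = - \frac{\left(127 - 150\right) \left(- \frac{1}{233}\right)}{9} = - \frac{\left(-23\right) \left(- \frac{1}{233}\right)}{9} = \left(- \frac{1}{9}\right) \frac{23}{233} = - \frac{23}{2097} \approx -0.010968$)
$\sqrt{R{\left(36 \right)} + N} = \sqrt{-182 - \frac{23}{2097}} = \sqrt{- \frac{381677}{2097}} = \frac{i \sqrt{88930741}}{699}$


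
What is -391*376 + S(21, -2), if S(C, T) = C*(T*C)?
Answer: -147898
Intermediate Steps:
S(C, T) = T*C² (S(C, T) = C*(C*T) = T*C²)
-391*376 + S(21, -2) = -391*376 - 2*21² = -147016 - 2*441 = -147016 - 882 = -147898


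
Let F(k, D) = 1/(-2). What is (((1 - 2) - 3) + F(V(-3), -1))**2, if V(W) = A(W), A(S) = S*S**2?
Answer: 81/4 ≈ 20.250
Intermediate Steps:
A(S) = S**3
V(W) = W**3
F(k, D) = -1/2
(((1 - 2) - 3) + F(V(-3), -1))**2 = (((1 - 2) - 3) - 1/2)**2 = ((-1 - 3) - 1/2)**2 = (-4 - 1/2)**2 = (-9/2)**2 = 81/4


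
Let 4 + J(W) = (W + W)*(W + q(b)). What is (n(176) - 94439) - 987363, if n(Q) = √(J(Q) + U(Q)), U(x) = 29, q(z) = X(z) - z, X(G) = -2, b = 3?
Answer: -1081802 + √60217 ≈ -1.0816e+6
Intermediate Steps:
q(z) = -2 - z
J(W) = -4 + 2*W*(-5 + W) (J(W) = -4 + (W + W)*(W + (-2 - 1*3)) = -4 + (2*W)*(W + (-2 - 3)) = -4 + (2*W)*(W - 5) = -4 + (2*W)*(-5 + W) = -4 + 2*W*(-5 + W))
n(Q) = √(25 - 10*Q + 2*Q²) (n(Q) = √((-4 - 10*Q + 2*Q²) + 29) = √(25 - 10*Q + 2*Q²))
(n(176) - 94439) - 987363 = (√(25 - 10*176 + 2*176²) - 94439) - 987363 = (√(25 - 1760 + 2*30976) - 94439) - 987363 = (√(25 - 1760 + 61952) - 94439) - 987363 = (√60217 - 94439) - 987363 = (-94439 + √60217) - 987363 = -1081802 + √60217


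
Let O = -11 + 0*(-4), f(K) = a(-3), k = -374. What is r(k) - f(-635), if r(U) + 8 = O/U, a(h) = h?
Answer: -169/34 ≈ -4.9706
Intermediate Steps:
f(K) = -3
O = -11 (O = -11 + 0 = -11)
r(U) = -8 - 11/U
r(k) - f(-635) = (-8 - 11/(-374)) - 1*(-3) = (-8 - 11*(-1/374)) + 3 = (-8 + 1/34) + 3 = -271/34 + 3 = -169/34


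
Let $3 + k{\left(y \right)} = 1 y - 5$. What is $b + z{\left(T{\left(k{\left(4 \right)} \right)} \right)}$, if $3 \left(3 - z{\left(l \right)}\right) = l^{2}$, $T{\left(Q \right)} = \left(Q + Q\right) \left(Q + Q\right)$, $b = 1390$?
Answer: $\frac{83}{3} \approx 27.667$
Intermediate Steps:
$k{\left(y \right)} = -8 + y$ ($k{\left(y \right)} = -3 + \left(1 y - 5\right) = -3 + \left(y - 5\right) = -3 + \left(-5 + y\right) = -8 + y$)
$T{\left(Q \right)} = 4 Q^{2}$ ($T{\left(Q \right)} = 2 Q 2 Q = 4 Q^{2}$)
$z{\left(l \right)} = 3 - \frac{l^{2}}{3}$
$b + z{\left(T{\left(k{\left(4 \right)} \right)} \right)} = 1390 + \left(3 - \frac{\left(4 \left(-8 + 4\right)^{2}\right)^{2}}{3}\right) = 1390 + \left(3 - \frac{\left(4 \left(-4\right)^{2}\right)^{2}}{3}\right) = 1390 + \left(3 - \frac{\left(4 \cdot 16\right)^{2}}{3}\right) = 1390 + \left(3 - \frac{64^{2}}{3}\right) = 1390 + \left(3 - \frac{4096}{3}\right) = 1390 - \frac{4087}{3} = \frac{83}{3}$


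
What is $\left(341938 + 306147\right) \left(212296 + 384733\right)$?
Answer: $386925539465$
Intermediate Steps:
$\left(341938 + 306147\right) \left(212296 + 384733\right) = 648085 \cdot 597029 = 386925539465$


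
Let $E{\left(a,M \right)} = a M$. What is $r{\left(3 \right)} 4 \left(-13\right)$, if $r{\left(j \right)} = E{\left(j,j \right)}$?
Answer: $-468$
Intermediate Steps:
$E{\left(a,M \right)} = M a$
$r{\left(j \right)} = j^{2}$ ($r{\left(j \right)} = j j = j^{2}$)
$r{\left(3 \right)} 4 \left(-13\right) = 3^{2} \cdot 4 \left(-13\right) = 9 \cdot 4 \left(-13\right) = 36 \left(-13\right) = -468$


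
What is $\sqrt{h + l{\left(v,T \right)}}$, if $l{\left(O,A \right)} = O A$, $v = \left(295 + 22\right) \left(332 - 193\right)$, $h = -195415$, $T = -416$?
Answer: $i \sqrt{18525623} \approx 4304.1 i$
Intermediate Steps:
$v = 44063$ ($v = 317 \cdot 139 = 44063$)
$l{\left(O,A \right)} = A O$
$\sqrt{h + l{\left(v,T \right)}} = \sqrt{-195415 - 18330208} = \sqrt{-18525623} = i \sqrt{18525623}$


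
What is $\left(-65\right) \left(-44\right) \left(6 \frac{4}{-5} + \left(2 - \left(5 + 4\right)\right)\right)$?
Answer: $-33748$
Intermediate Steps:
$\left(-65\right) \left(-44\right) \left(6 \frac{4}{-5} + \left(2 - \left(5 + 4\right)\right)\right) = 2860 \left(6 \cdot 4 \left(- \frac{1}{5}\right) + \left(2 - 9\right)\right) = 2860 \left(6 \left(- \frac{4}{5}\right) + \left(2 - 9\right)\right) = 2860 \left(- \frac{24}{5} - 7\right) = 2860 \left(- \frac{59}{5}\right) = -33748$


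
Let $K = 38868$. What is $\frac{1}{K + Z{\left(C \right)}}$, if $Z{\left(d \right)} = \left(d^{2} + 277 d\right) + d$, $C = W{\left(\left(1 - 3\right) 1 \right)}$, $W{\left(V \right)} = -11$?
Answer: $\frac{1}{35931} \approx 2.7831 \cdot 10^{-5}$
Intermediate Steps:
$C = -11$
$Z{\left(d \right)} = d^{2} + 278 d$
$\frac{1}{K + Z{\left(C \right)}} = \frac{1}{38868 - 11 \left(278 - 11\right)} = \frac{1}{38868 - 2937} = \frac{1}{35931}$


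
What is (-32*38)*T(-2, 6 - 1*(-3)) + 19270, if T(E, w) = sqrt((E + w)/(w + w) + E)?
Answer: 19270 - 608*I*sqrt(58)/3 ≈ 19270.0 - 1543.5*I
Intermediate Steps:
T(E, w) = sqrt(E + (E + w)/(2*w)) (T(E, w) = sqrt((E + w)/((2*w)) + E) = sqrt((E + w)*(1/(2*w)) + E) = sqrt((E + w)/(2*w) + E) = sqrt(E + (E + w)/(2*w)))
(-32*38)*T(-2, 6 - 1*(-3)) + 19270 = (-32*38)*(sqrt(2 + 4*(-2) + 2*(-2)/(6 - 1*(-3)))/2) + 19270 = -608*sqrt(2 - 8 + 2*(-2)/(6 + 3)) + 19270 = -608*sqrt(2 - 8 + 2*(-2)/9) + 19270 = -608*sqrt(2 - 8 + 2*(-2)*(1/9)) + 19270 = -608*sqrt(2 - 8 - 4/9) + 19270 = -608*sqrt(-58/9) + 19270 = -608*I*sqrt(58)/3 + 19270 = 19270 - 608*I*sqrt(58)/3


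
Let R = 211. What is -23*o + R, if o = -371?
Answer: 8744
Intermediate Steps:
-23*o + R = -23*(-371) + 211 = 8533 + 211 = 8744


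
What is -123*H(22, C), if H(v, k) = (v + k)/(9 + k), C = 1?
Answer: -2829/10 ≈ -282.90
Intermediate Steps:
H(v, k) = (k + v)/(9 + k)
-123*H(22, C) = -123*(1 + 22)/(9 + 1) = -123*23/10 = -2829/10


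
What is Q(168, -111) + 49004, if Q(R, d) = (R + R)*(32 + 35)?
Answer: 71516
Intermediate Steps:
Q(R, d) = 134*R (Q(R, d) = (2*R)*67 = 134*R)
Q(168, -111) + 49004 = 134*168 + 49004 = 22512 + 49004 = 71516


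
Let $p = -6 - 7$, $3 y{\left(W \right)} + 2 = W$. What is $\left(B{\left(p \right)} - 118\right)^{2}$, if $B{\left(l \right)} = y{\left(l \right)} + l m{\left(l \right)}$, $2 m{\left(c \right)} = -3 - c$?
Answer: $35344$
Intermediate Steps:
$y{\left(W \right)} = - \frac{2}{3} + \frac{W}{3}$
$m{\left(c \right)} = - \frac{3}{2} - \frac{c}{2}$ ($m{\left(c \right)} = \frac{-3 - c}{2} = - \frac{3}{2} - \frac{c}{2}$)
$p = -13$ ($p = -6 - 7 = -13$)
$B{\left(l \right)} = - \frac{2}{3} + \frac{l}{3} + l \left(- \frac{3}{2} - \frac{l}{2}\right)$ ($B{\left(l \right)} = \left(- \frac{2}{3} + \frac{l}{3}\right) + l \left(- \frac{3}{2} - \frac{l}{2}\right) = - \frac{2}{3} + \frac{l}{3} + l \left(- \frac{3}{2} - \frac{l}{2}\right)$)
$\left(B{\left(p \right)} - 118\right)^{2} = \left(\left(- \frac{2}{3} + \frac{1}{3} \left(-13\right) - - \frac{13 \left(3 - 13\right)}{2}\right) - 118\right)^{2} = \left(\left(- \frac{2}{3} - \frac{13}{3} - \left(- \frac{13}{2}\right) \left(-10\right)\right) - 118\right)^{2} = \left(\left(- \frac{2}{3} - \frac{13}{3} - 65\right) - 118\right)^{2} = \left(-70 - 118\right)^{2} = \left(-188\right)^{2} = 35344$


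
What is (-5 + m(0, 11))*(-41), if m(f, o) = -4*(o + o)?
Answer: 3813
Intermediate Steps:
m(f, o) = -8*o
(-5 + m(0, 11))*(-41) = (-5 - 8*11)*(-41) = (-5 - 88)*(-41) = -93*(-41) = 3813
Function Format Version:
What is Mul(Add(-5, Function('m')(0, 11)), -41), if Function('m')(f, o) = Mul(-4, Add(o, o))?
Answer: 3813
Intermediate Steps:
Function('m')(f, o) = Mul(-8, o) (Function('m')(f, o) = Mul(-4, Mul(2, o)) = Mul(-8, o))
Mul(Add(-5, Function('m')(0, 11)), -41) = Mul(Add(-5, Mul(-8, 11)), -41) = Mul(Add(-5, -88), -41) = Mul(-93, -41) = 3813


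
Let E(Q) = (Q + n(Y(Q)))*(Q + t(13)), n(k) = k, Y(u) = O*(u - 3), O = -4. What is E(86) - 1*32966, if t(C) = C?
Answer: -57320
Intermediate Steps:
Y(u) = 12 - 4*u (Y(u) = -4*(u - 3) = -4*(-3 + u) = 12 - 4*u)
E(Q) = (12 - 3*Q)*(13 + Q) (E(Q) = (Q + (12 - 4*Q))*(Q + 13) = (12 - 3*Q)*(13 + Q))
E(86) - 1*32966 = (156 - 27*86 - 3*86**2) - 1*32966 = (156 - 2322 - 3*7396) - 32966 = (156 - 2322 - 22188) - 32966 = -24354 - 32966 = -57320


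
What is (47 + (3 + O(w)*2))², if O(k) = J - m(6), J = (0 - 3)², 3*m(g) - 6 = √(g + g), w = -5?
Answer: 12304/3 - 512*√3/3 ≈ 3805.7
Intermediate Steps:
m(g) = 2 + √2*√g/3 (m(g) = 2 + √(g + g)/3 = 2 + √(2*g)/3 = 2 + (√2*√g)/3 = 2 + √2*√g/3)
J = 9 (J = (-3)² = 9)
O(k) = 7 - 2*√3/3 (O(k) = 9 - (2 + √2*√6/3) = 9 - (2 + 2*√3/3) = 9 + (-2 - 2*√3/3) = 7 - 2*√3/3)
(47 + (3 + O(w)*2))² = (47 + (3 + (7 - 2*√3/3)*2))² = (47 + (3 + (14 - 4*√3/3)))² = (47 + (17 - 4*√3/3))² = (64 - 4*√3/3)²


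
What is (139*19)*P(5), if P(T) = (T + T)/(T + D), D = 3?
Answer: 13205/4 ≈ 3301.3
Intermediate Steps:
P(T) = 2*T/(3 + T) (P(T) = (T + T)/(T + 3) = (2*T)/(3 + T) = 2*T/(3 + T))
(139*19)*P(5) = (139*19)*(2*5/(3 + 5)) = 2641*(2*5/8) = 2641*(2*5*(⅛)) = 2641*(5/4) = 13205/4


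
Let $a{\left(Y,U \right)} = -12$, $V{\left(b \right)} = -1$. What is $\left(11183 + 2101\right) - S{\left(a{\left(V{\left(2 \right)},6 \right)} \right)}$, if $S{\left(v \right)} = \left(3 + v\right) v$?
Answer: $13176$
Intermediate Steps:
$S{\left(v \right)} = v \left(3 + v\right)$
$\left(11183 + 2101\right) - S{\left(a{\left(V{\left(2 \right)},6 \right)} \right)} = \left(11183 + 2101\right) - - 12 \left(3 - 12\right) = 13284 - \left(-12\right) \left(-9\right) = 13284 - 108 = 13176$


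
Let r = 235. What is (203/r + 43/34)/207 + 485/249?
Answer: 89598977/45758730 ≈ 1.9581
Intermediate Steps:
(203/r + 43/34)/207 + 485/249 = (203/235 + 43/34)/207 + 485/249 = (203*(1/235) + 43*(1/34))*(1/207) + 485*(1/249) = (203/235 + 43/34)*(1/207) + 485/249 = (17007/7990)*(1/207) + 485/249 = 5669/551310 + 485/249 = 89598977/45758730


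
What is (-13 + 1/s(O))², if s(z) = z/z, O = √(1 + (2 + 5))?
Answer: 144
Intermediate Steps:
O = 2*√2 (O = √(1 + 7) = √8 = 2*√2 ≈ 2.8284)
s(z) = 1
(-13 + 1/s(O))² = (-13 + 1/1)² = (-13 + 1)² = (-12)² = 144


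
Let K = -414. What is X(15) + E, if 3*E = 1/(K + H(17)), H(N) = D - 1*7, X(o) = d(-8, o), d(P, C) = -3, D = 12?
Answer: -3682/1227 ≈ -3.0008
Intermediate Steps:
X(o) = -3
H(N) = 5 (H(N) = 12 - 1*7 = 12 - 7 = 5)
E = -1/1227 (E = 1/(3*(-414 + 5)) = (1/3)/(-409) = (1/3)*(-1/409) = -1/1227 ≈ -0.00081500)
X(15) + E = -3 - 1/1227 = -3682/1227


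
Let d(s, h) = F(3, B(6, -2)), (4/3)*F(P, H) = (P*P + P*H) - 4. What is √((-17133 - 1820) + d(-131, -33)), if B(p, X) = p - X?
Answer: 5*I*√3029/2 ≈ 137.59*I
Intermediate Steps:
F(P, H) = -3 + 3*P²/4 + 3*H*P/4 (F(P, H) = 3*((P*P + P*H) - 4)/4 = 3*((P² + H*P) - 4)/4 = 3*(-4 + P² + H*P)/4 = -3 + 3*P²/4 + 3*H*P/4)
d(s, h) = 87/4 (d(s, h) = -3 + (¾)*3² + (¾)*(6 - 1*(-2))*3 = -3 + (¾)*9 + (¾)*(6 + 2)*3 = -3 + 27/4 + (¾)*8*3 = -3 + 27/4 + 18 = 87/4)
√((-17133 - 1820) + d(-131, -33)) = √((-17133 - 1820) + 87/4) = √(-18953 + 87/4) = √(-75725/4) = 5*I*√3029/2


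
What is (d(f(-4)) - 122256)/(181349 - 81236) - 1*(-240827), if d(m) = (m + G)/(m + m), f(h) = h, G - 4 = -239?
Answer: 192878329799/800904 ≈ 2.4083e+5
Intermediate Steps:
G = -235 (G = 4 - 239 = -235)
d(m) = (-235 + m)/(2*m) (d(m) = (m - 235)/(m + m) = (-235 + m)/((2*m)) = (-235 + m)*(1/(2*m)) = (-235 + m)/(2*m))
(d(f(-4)) - 122256)/(181349 - 81236) - 1*(-240827) = ((½)*(-235 - 4)/(-4) - 122256)/(181349 - 81236) - 1*(-240827) = ((½)*(-¼)*(-239) - 122256)/100113 + 240827 = (239/8 - 122256)*(1/100113) + 240827 = -977809/8*1/100113 + 240827 = -977809/800904 + 240827 = 192878329799/800904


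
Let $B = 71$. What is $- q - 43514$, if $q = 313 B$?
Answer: $-65737$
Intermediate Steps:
$q = 22223$ ($q = 313 \cdot 71 = 22223$)
$- q - 43514 = \left(-1\right) 22223 - 43514 = -22223 - 43514 = -65737$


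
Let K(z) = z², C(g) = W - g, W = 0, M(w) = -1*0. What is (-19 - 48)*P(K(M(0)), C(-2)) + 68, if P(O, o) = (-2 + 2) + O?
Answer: 68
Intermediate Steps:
M(w) = 0
C(g) = -g (C(g) = 0 - g = -g)
P(O, o) = O (P(O, o) = 0 + O = O)
(-19 - 48)*P(K(M(0)), C(-2)) + 68 = (-19 - 48)*0² + 68 = -67*0 + 68 = 0 + 68 = 68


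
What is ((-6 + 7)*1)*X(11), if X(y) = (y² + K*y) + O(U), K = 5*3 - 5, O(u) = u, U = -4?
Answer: 227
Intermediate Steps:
K = 10 (K = 15 - 5 = 10)
X(y) = -4 + y² + 10*y (X(y) = (y² + 10*y) - 4 = -4 + y² + 10*y)
((-6 + 7)*1)*X(11) = ((-6 + 7)*1)*(-4 + 11² + 10*11) = (1*1)*(-4 + 121 + 110) = 1*227 = 227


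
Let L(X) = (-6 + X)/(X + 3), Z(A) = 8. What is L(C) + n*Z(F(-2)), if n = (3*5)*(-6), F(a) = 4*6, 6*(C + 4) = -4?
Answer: -3568/5 ≈ -713.60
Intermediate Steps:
C = -14/3 (C = -4 + (⅙)*(-4) = -4 - ⅔ = -14/3 ≈ -4.6667)
F(a) = 24
n = -90 (n = 15*(-6) = -90)
L(X) = (-6 + X)/(3 + X)
L(C) + n*Z(F(-2)) = (-6 - 14/3)/(3 - 14/3) - 90*8 = -32/3/(-5/3) - 720 = -⅗*(-32/3) - 720 = 32/5 - 720 = -3568/5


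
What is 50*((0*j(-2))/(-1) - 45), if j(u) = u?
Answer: -2250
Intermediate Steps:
50*((0*j(-2))/(-1) - 45) = 50*((0*(-2))/(-1) - 45) = 50*(0*(-1) - 45) = 50*(0 - 45) = 50*(-45) = -2250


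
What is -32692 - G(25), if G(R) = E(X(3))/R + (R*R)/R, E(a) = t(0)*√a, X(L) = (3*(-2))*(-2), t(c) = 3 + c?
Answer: -32717 - 6*√3/25 ≈ -32717.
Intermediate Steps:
X(L) = 12 (X(L) = -6*(-2) = 12)
E(a) = 3*√a (E(a) = (3 + 0)*√a = 3*√a)
G(R) = R + 6*√3/R (G(R) = (3*√12)/R + (R*R)/R = (3*(2*√3))/R + R²/R = (6*√3)/R + R = 6*√3/R + R = R + 6*√3/R)
-32692 - G(25) = -32692 - (25 + 6*√3/25) = -32692 + (-25 - 6*√3/25) = -32717 - 6*√3/25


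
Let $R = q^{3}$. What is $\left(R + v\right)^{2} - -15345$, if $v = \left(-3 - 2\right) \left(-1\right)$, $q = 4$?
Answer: $20106$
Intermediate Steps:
$R = 64$ ($R = 4^{3} = 64$)
$v = 5$ ($v = \left(-5\right) \left(-1\right) = 5$)
$\left(R + v\right)^{2} - -15345 = \left(64 + 5\right)^{2} - -15345 = 69^{2} + 15345 = 4761 + 15345 = 20106$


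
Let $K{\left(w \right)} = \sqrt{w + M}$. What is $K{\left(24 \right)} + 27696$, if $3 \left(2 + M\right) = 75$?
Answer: $27696 + \sqrt{47} \approx 27703.0$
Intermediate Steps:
$M = 23$ ($M = -2 + \frac{1}{3} \cdot 75 = -2 + 25 = 23$)
$K{\left(w \right)} = \sqrt{23 + w}$ ($K{\left(w \right)} = \sqrt{w + 23} = \sqrt{23 + w}$)
$K{\left(24 \right)} + 27696 = \sqrt{23 + 24} + 27696 = \sqrt{47} + 27696 = 27696 + \sqrt{47}$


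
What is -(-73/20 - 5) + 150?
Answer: 3173/20 ≈ 158.65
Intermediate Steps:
-(-73/20 - 5) + 150 = -1*(-173/20) + 150 = 173/20 + 150 = 3173/20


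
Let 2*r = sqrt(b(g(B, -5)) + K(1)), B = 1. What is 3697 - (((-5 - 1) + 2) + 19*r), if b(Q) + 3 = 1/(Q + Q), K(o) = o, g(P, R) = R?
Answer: 3701 - 19*I*sqrt(210)/20 ≈ 3701.0 - 13.767*I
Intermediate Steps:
b(Q) = -3 + 1/(2*Q) (b(Q) = -3 + 1/(Q + Q) = -3 + 1/(2*Q))
r = I*sqrt(210)/20 (r = sqrt((-3 + (1/2)/(-5)) + 1)/2 = sqrt((-3 + (1/2)*(-1/5)) + 1)/2 = sqrt((-3 - 1/10) + 1)/2 = sqrt(-31/10 + 1)/2 = sqrt(-21/10)/2 = (I*sqrt(210)/10)/2 = I*sqrt(210)/20 ≈ 0.72457*I)
3697 - (((-5 - 1) + 2) + 19*r) = 3697 - (((-5 - 1) + 2) + 19*(I*sqrt(210)/20)) = 3697 - ((-6 + 2) + 19*I*sqrt(210)/20) = 3697 - (-4 + 19*I*sqrt(210)/20) = 3697 + (4 - 19*I*sqrt(210)/20) = 3701 - 19*I*sqrt(210)/20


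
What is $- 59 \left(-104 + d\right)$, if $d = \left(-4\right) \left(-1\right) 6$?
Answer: $4720$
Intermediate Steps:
$d = 24$ ($d = 4 \cdot 6 = 24$)
$- 59 \left(-104 + d\right) = - 59 \left(-104 + 24\right) = \left(-59\right) \left(-80\right) = 4720$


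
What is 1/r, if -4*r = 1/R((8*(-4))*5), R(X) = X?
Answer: 640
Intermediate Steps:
r = 1/640 (r = -1/(4*((8*(-4))*5)) = -1/(4*((-32*5))) = -¼/(-160) = -¼*(-1/160) = 1/640 ≈ 0.0015625)
1/r = 1/(1/640) = 640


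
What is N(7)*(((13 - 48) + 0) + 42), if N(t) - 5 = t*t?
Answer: 378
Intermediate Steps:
N(t) = 5 + t**2 (N(t) = 5 + t*t = 5 + t**2)
N(7)*(((13 - 48) + 0) + 42) = (5 + 7**2)*(((13 - 48) + 0) + 42) = (5 + 49)*((-35 + 0) + 42) = 54*(-35 + 42) = 54*7 = 378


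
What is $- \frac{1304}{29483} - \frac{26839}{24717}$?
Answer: $- \frac{823525205}{728731311} \approx -1.1301$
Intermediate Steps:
$- \frac{1304}{29483} - \frac{26839}{24717} = - \frac{823525205}{728731311}$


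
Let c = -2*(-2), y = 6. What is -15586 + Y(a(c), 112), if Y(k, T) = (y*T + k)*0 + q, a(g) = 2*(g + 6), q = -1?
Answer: -15587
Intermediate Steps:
c = 4
a(g) = 12 + 2*g (a(g) = 2*(6 + g) = 12 + 2*g)
Y(k, T) = -1 (Y(k, T) = (6*T + k)*0 - 1 = (k + 6*T)*0 - 1 = 0 - 1 = -1)
-15586 + Y(a(c), 112) = -15586 - 1 = -15587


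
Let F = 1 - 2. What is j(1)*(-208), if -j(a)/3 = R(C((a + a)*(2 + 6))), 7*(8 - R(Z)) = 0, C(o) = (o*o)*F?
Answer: 4992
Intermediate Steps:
F = -1
C(o) = -o**2 (C(o) = (o*o)*(-1) = o**2*(-1) = -o**2)
R(Z) = 8 (R(Z) = 8 - 1/7*0 = 8 + 0 = 8)
j(a) = -24 (j(a) = -3*8 = -24)
j(1)*(-208) = -24*(-208) = 4992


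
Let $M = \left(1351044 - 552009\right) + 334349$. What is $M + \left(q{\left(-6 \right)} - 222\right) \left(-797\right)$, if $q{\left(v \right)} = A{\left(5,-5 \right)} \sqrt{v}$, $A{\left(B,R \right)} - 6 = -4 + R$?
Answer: $1310318 + 2391 i \sqrt{6} \approx 1.3103 \cdot 10^{6} + 5856.7 i$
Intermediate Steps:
$A{\left(B,R \right)} = 2 + R$ ($A{\left(B,R \right)} = 6 + \left(-4 + R\right) = 2 + R$)
$q{\left(v \right)} = - 3 \sqrt{v}$ ($q{\left(v \right)} = \left(2 - 5\right) \sqrt{v} = - 3 \sqrt{v}$)
$M = 1133384$ ($M = 799035 + 334349 = 1133384$)
$M + \left(q{\left(-6 \right)} - 222\right) \left(-797\right) = 1133384 + \left(- 3 \sqrt{-6} - 222\right) \left(-797\right) = 1133384 + \left(- 3 i \sqrt{6} - 222\right) \left(-797\right) = 1133384 + \left(-222 - 3 i \sqrt{6}\right) \left(-797\right) = 1133384 + \left(176934 + 2391 i \sqrt{6}\right) = 1310318 + 2391 i \sqrt{6}$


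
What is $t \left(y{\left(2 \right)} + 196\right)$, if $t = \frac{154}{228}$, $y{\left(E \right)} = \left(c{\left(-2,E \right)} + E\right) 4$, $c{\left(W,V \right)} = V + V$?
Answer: $\frac{8470}{57} \approx 148.6$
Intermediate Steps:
$c{\left(W,V \right)} = 2 V$
$y{\left(E \right)} = 12 E$ ($y{\left(E \right)} = \left(2 E + E\right) 4 = 3 E 4 = 12 E$)
$t = \frac{77}{114}$ ($t = 154 \cdot \frac{1}{228} = \frac{77}{114} \approx 0.67544$)
$t \left(y{\left(2 \right)} + 196\right) = \frac{77 \left(12 \cdot 2 + 196\right)}{114} = \frac{77 \left(24 + 196\right)}{114} = \frac{77}{114} \cdot 220 = \frac{8470}{57}$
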